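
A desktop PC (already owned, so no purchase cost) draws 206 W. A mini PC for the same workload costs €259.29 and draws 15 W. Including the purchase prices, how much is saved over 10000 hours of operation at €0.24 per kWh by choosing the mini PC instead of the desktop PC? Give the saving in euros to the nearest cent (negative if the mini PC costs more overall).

desktop PC: €0.00 + (206/1000) kW × 10000 h × €0.24 = €0.00 + €494.4 = €494.4
mini PC: €259.29 + (15/1000) kW × 10000 h × €0.24 = €259.29 + €36 = €295.29
Saving = €494.4 − €295.29 = €199.11

€199.11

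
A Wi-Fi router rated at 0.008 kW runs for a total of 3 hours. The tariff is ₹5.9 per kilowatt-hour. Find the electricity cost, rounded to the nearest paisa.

₹0.14

Energy = 0.008 kW × 3 h = 0.024 kWh
Cost = 0.024 kWh × ₹5.9/kWh = ₹0.14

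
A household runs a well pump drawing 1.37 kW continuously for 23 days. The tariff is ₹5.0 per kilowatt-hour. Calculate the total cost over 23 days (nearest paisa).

₹3781.20

Runtime = 24 h × 23 = 552 h
Energy = 1.37 kW × 552 h = 756.24 kWh
Cost = 756.24 kWh × ₹5.0/kWh = ₹3781.20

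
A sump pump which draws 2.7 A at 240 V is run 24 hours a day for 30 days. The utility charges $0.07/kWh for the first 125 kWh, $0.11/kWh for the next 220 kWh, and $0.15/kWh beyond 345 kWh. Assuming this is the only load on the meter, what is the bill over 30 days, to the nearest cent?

Power = 2.7 A × 240 V = 648 W = 0.648 kW
Runtime = 24 h × 30 = 720 h
Energy = 0.648 kW × 720 h = 466.56 kWh
Tier 1 (0–125 kWh): 125 × $0.07 = $8.75
Tier 2 (125–345 kWh): 220 × $0.11 = $24.2
Above 345 kWh: 121.56 × $0.15 = $18.234
Bill = $51.18

$51.18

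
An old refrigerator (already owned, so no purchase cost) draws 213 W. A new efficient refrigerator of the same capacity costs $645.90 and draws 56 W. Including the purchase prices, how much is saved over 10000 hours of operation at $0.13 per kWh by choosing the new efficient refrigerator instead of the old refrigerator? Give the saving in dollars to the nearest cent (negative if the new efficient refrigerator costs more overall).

old refrigerator: $0.00 + (213/1000) kW × 10000 h × $0.13 = $0.00 + $276.9 = $276.9
new efficient refrigerator: $645.90 + (56/1000) kW × 10000 h × $0.13 = $645.90 + $72.8 = $718.7
Saving = $276.9 − $718.7 = −$441.8

-$441.80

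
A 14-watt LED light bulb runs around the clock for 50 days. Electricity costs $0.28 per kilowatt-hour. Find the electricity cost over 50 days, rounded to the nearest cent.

Runtime = 24 h × 50 = 1200 h
Energy = 0.014 kW × 1200 h = 16.8 kWh
Cost = 16.8 kWh × $0.28/kWh = $4.70

$4.70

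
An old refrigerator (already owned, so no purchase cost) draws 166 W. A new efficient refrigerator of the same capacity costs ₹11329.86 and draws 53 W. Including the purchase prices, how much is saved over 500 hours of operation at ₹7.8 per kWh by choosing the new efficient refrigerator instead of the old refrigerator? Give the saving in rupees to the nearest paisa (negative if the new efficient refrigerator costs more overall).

old refrigerator: ₹0.00 + (166/1000) kW × 500 h × ₹7.8 = ₹0.00 + ₹647.4 = ₹647.4
new efficient refrigerator: ₹11329.86 + (53/1000) kW × 500 h × ₹7.8 = ₹11329.86 + ₹206.7 = ₹11536.56
Saving = ₹647.4 − ₹11536.56 = −₹10889.16

-₹10889.16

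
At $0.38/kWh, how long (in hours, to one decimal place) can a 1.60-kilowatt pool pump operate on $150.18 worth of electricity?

Energy available = $150.18 ÷ $0.38/kWh = 395.2105 kWh
Hours = 395.2105 kWh ÷ 1.6 kW = 247.0 h

247.0 h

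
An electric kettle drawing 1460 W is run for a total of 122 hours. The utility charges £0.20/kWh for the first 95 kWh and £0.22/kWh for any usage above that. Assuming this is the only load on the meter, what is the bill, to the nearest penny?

£37.29

Energy = 1.46 kW × 122 h = 178.12 kWh
Tier 1 (0–95 kWh): 95 × £0.20 = £19
Above 95 kWh: 83.12 × £0.22 = £18.2864
Bill = £37.29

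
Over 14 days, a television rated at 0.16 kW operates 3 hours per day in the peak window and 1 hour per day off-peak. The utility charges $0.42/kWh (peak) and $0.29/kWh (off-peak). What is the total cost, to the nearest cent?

$3.47

Peak energy = 0.16 kW × 3 h × 14 = 6.72 kWh
Off-peak energy = 0.16 kW × 1 h × 14 = 2.24 kWh
Cost = 6.72 × $0.42 + 2.24 × $0.29 = $2.8224 + $0.6496 = $3.47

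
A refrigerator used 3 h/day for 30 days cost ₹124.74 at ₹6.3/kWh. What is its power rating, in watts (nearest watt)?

220 W

Energy = ₹124.74 ÷ ₹6.3/kWh = 19.8 kWh
Runtime = 3 h/day × 30 days = 90 h
Power = 19.8 kWh ÷ 90 h = 0.22 kW = 220 W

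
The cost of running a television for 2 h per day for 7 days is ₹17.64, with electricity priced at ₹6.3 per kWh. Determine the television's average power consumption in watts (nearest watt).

Energy = ₹17.64 ÷ ₹6.3/kWh = 2.8 kWh
Runtime = 2 h/day × 7 days = 14 h
Power = 2.8 kWh ÷ 14 h = 0.2 kW = 200 W

200 W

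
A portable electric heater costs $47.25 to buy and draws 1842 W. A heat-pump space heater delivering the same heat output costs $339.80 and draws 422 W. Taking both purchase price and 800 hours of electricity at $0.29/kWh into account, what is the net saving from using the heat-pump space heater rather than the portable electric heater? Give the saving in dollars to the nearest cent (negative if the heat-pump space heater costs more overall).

portable electric heater: $47.25 + (1842/1000) kW × 800 h × $0.29 = $47.25 + $427.344 = $474.594
heat-pump space heater: $339.80 + (422/1000) kW × 800 h × $0.29 = $339.80 + $97.904 = $437.704
Saving = $474.594 − $437.704 = $36.89

$36.89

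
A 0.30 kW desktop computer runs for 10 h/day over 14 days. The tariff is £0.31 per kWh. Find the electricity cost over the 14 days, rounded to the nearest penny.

Runtime = 10 h/day × 14 days = 140 h
Energy = 0.3 kW × 140 h = 42 kWh
Cost = 42 kWh × £0.31/kWh = £13.02

£13.02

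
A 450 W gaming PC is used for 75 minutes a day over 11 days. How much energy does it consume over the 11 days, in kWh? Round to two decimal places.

6.19 kWh

Runtime = 75 min × 11 = 825 min = 13.75 h
Energy = 0.45 kW × 13.75 h = 6.1875 kWh ≈ 6.19 kWh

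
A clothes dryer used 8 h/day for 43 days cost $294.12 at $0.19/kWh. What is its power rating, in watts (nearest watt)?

Energy = $294.12 ÷ $0.19/kWh = 1548 kWh
Runtime = 8 h/day × 43 days = 344 h
Power = 1548 kWh ÷ 344 h = 4.5 kW = 4500 W

4500 W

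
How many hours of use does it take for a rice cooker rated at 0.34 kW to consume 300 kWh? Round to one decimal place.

882.4 h

Hours = 300 kWh ÷ 0.34 kW = 882.4 h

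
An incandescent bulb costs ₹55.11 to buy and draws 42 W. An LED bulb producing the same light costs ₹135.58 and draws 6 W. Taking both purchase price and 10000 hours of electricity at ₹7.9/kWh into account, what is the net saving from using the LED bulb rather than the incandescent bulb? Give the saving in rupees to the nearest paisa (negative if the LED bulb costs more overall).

₹2763.53

incandescent bulb: ₹55.11 + (42/1000) kW × 10000 h × ₹7.9 = ₹55.11 + ₹3318 = ₹3373.11
LED bulb: ₹135.58 + (6/1000) kW × 10000 h × ₹7.9 = ₹135.58 + ₹474 = ₹609.58
Saving = ₹3373.11 − ₹609.58 = ₹2763.53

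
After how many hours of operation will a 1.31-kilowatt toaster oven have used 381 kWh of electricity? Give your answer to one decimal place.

290.8 h

Hours = 381 kWh ÷ 1.31 kW = 290.8 h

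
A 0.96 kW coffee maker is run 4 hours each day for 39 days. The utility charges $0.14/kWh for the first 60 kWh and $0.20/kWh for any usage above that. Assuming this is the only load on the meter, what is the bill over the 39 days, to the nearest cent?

$26.35

Runtime = 4 h/day × 39 days = 156 h
Energy = 0.96 kW × 156 h = 149.76 kWh
Tier 1 (0–60 kWh): 60 × $0.14 = $8.4
Above 60 kWh: 89.76 × $0.20 = $17.952
Bill = $26.35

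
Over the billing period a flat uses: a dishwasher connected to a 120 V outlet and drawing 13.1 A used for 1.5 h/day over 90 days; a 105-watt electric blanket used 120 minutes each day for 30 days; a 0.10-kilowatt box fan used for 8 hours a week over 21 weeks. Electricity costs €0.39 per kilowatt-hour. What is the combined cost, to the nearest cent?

dishwasher: Power = 13.1 A × 120 V = 1572 W = 1.572 kW
dishwasher: Runtime = 1.5 h/day × 90 days = 135 h
dishwasher: 1.572 kW × 135 h = 212.22 kWh
electric blanket: Runtime = 120 min × 30 = 3600 min = 60 h
electric blanket: 0.105 kW × 60 h = 6.3 kWh
box fan: Runtime = 8 h/week × 21 weeks = 168 h
box fan: 0.1 kW × 168 h = 16.8 kWh
Total energy = 235.32 kWh
Cost = 235.32 × €0.39 = €91.77

€91.77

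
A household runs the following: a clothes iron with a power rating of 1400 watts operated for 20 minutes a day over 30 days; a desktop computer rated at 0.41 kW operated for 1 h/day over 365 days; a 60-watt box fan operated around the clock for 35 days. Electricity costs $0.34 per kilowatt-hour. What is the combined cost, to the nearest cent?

$72.78

clothes iron: Runtime = 20 min × 30 = 600 min = 10 h
clothes iron: 1.4 kW × 10 h = 14 kWh
desktop computer: Runtime = 1 h/day × 365 days = 365 h
desktop computer: 0.41 kW × 365 h = 149.65 kWh
box fan: Runtime = 24 h × 35 = 840 h
box fan: 0.06 kW × 840 h = 50.4 kWh
Total energy = 214.05 kWh
Cost = 214.05 × $0.34 = $72.78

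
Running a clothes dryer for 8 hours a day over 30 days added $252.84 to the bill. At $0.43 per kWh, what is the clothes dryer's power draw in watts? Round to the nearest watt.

Energy = $252.84 ÷ $0.43/kWh = 588 kWh
Runtime = 8 h/day × 30 days = 240 h
Power = 588 kWh ÷ 240 h = 2.45 kW = 2450 W

2450 W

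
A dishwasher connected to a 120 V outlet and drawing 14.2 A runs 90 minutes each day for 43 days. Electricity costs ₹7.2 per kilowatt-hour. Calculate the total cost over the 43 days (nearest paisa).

Power = 14.2 A × 120 V = 1704 W = 1.704 kW
Runtime = 90 min × 43 = 3870 min = 64.5 h
Energy = 1.704 kW × 64.5 h = 109.908 kWh
Cost = 109.908 kWh × ₹7.2/kWh = ₹791.34

₹791.34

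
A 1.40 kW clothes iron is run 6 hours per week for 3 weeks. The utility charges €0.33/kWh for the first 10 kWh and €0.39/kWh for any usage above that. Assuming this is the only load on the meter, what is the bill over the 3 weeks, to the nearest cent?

Runtime = 6 h/week × 3 weeks = 18 h
Energy = 1.4 kW × 18 h = 25.2 kWh
Tier 1 (0–10 kWh): 10 × €0.33 = €3.3
Above 10 kWh: 15.2 × €0.39 = €5.928
Bill = €9.23

€9.23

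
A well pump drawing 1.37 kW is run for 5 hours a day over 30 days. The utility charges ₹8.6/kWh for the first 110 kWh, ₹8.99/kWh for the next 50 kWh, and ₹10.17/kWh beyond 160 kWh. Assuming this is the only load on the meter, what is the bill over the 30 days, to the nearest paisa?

Runtime = 5 h/day × 30 days = 150 h
Energy = 1.37 kW × 150 h = 205.5 kWh
Tier 1 (0–110 kWh): 110 × ₹8.6 = ₹946
Tier 2 (110–160 kWh): 50 × ₹8.99 = ₹449.5
Above 160 kWh: 45.5 × ₹10.17 = ₹462.735
Bill = ₹1858.24

₹1858.24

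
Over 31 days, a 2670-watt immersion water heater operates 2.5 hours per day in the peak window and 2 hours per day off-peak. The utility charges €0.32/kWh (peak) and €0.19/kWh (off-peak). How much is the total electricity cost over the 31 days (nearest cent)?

Peak energy = 2.67 kW × 2.5 h × 31 = 206.925 kWh
Off-peak energy = 2.67 kW × 2 h × 31 = 165.54 kWh
Cost = 206.925 × €0.32 + 165.54 × €0.19 = €66.216 + €31.4526 = €97.67

€97.67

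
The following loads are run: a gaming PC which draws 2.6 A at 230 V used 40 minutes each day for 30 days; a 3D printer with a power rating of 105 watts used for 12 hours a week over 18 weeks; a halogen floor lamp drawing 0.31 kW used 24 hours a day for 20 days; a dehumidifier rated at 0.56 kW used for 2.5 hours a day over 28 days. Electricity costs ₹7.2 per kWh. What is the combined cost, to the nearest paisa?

₹1603.01

gaming PC: Power = 2.6 A × 230 V = 598 W = 0.598 kW
gaming PC: Runtime = 40 min × 30 = 1200 min = 20 h
gaming PC: 0.598 kW × 20 h = 11.96 kWh
3D printer: Runtime = 12 h/week × 18 weeks = 216 h
3D printer: 0.105 kW × 216 h = 22.68 kWh
halogen floor lamp: Runtime = 24 h × 20 = 480 h
halogen floor lamp: 0.31 kW × 480 h = 148.8 kWh
dehumidifier: Runtime = 2.5 h/day × 28 days = 70 h
dehumidifier: 0.56 kW × 70 h = 39.2 kWh
Total energy = 222.64 kWh
Cost = 222.64 × ₹7.2 = ₹1603.01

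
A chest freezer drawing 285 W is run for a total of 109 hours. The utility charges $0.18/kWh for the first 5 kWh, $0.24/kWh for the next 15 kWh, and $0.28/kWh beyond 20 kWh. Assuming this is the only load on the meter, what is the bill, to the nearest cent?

$7.60

Energy = 0.285 kW × 109 h = 31.065 kWh
Tier 1 (0–5 kWh): 5 × $0.18 = $0.9
Tier 2 (5–20 kWh): 15 × $0.24 = $3.6
Above 20 kWh: 11.065 × $0.28 = $3.0982
Bill = $7.60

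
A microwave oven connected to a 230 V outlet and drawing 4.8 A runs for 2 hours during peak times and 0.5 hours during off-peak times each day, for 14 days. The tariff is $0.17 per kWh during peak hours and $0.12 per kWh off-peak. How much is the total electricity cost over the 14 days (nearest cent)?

Power = 4.8 A × 230 V = 1104 W = 1.104 kW
Peak energy = 1.104 kW × 2 h × 14 = 30.912 kWh
Off-peak energy = 1.104 kW × 0.5 h × 14 = 7.728 kWh
Cost = 30.912 × $0.17 + 7.728 × $0.12 = $5.25504 + $0.92736 = $6.18

$6.18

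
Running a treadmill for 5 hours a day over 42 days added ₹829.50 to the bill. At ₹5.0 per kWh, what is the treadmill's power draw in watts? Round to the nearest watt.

790 W

Energy = ₹829.50 ÷ ₹5.0/kWh = 165.9 kWh
Runtime = 5 h/day × 42 days = 210 h
Power = 165.9 kWh ÷ 210 h = 0.79 kW = 790 W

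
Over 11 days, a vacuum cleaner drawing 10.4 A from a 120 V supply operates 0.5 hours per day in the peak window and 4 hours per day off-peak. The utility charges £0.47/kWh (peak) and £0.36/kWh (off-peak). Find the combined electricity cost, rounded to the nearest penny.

£22.99

Power = 10.4 A × 120 V = 1248 W = 1.248 kW
Peak energy = 1.248 kW × 0.5 h × 11 = 6.864 kWh
Off-peak energy = 1.248 kW × 4 h × 11 = 54.912 kWh
Cost = 6.864 × £0.47 + 54.912 × £0.36 = £3.22608 + £19.76832 = £22.99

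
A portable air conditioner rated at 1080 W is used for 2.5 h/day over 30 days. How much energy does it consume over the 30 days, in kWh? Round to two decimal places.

81.00 kWh

Runtime = 2.5 h/day × 30 days = 75 h
Energy = 1.08 kW × 75 h = 81 kWh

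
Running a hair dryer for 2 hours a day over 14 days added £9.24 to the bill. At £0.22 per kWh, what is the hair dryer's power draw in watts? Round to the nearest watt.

Energy = £9.24 ÷ £0.22/kWh = 42 kWh
Runtime = 2 h/day × 14 days = 28 h
Power = 42 kWh ÷ 28 h = 1.5 kW = 1500 W

1500 W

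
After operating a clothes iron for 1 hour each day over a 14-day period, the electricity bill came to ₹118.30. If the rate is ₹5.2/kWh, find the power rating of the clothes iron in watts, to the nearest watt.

Energy = ₹118.30 ÷ ₹5.2/kWh = 22.75 kWh
Runtime = 1 h/day × 14 days = 14 h
Power = 22.75 kWh ÷ 14 h = 1.625 kW = 1625 W

1625 W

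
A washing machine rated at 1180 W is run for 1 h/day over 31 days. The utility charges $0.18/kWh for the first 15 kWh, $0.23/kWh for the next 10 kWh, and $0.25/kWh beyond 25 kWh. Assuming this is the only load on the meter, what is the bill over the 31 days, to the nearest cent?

$7.90

Runtime = 1 h/day × 31 days = 31 h
Energy = 1.18 kW × 31 h = 36.58 kWh
Tier 1 (0–15 kWh): 15 × $0.18 = $2.7
Tier 2 (15–25 kWh): 10 × $0.23 = $2.3
Above 25 kWh: 11.58 × $0.25 = $2.895
Bill = $7.90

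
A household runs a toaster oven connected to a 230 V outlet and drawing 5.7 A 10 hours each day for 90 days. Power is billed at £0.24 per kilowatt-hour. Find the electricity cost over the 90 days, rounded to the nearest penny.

£283.18

Power = 5.7 A × 230 V = 1311 W = 1.311 kW
Runtime = 10 h/day × 90 days = 900 h
Energy = 1.311 kW × 900 h = 1179.9 kWh
Cost = 1179.9 kWh × £0.24/kWh = £283.18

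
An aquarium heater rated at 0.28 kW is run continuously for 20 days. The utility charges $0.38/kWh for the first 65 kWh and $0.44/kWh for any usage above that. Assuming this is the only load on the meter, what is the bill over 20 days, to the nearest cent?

$55.24

Runtime = 24 h × 20 = 480 h
Energy = 0.28 kW × 480 h = 134.4 kWh
Tier 1 (0–65 kWh): 65 × $0.38 = $24.7
Above 65 kWh: 69.4 × $0.44 = $30.536
Bill = $55.24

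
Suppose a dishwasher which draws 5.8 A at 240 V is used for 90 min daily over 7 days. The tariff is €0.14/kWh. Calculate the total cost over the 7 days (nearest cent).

€2.05

Power = 5.8 A × 240 V = 1392 W = 1.392 kW
Runtime = 90 min × 7 = 630 min = 10.5 h
Energy = 1.392 kW × 10.5 h = 14.616 kWh
Cost = 14.616 kWh × €0.14/kWh = €2.05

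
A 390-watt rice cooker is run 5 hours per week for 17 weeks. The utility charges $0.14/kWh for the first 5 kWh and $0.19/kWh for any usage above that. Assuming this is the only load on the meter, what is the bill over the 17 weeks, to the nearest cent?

$6.05

Runtime = 5 h/week × 17 weeks = 85 h
Energy = 0.39 kW × 85 h = 33.15 kWh
Tier 1 (0–5 kWh): 5 × $0.14 = $0.7
Above 5 kWh: 28.15 × $0.19 = $5.3485
Bill = $6.05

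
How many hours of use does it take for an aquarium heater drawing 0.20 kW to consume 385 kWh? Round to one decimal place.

1925.0 h

Hours = 385 kWh ÷ 0.2 kW = 1925.0 h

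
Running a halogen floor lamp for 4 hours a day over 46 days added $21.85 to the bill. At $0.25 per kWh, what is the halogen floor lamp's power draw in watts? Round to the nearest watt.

475 W

Energy = $21.85 ÷ $0.25/kWh = 87.4 kWh
Runtime = 4 h/day × 46 days = 184 h
Power = 87.4 kWh ÷ 184 h = 0.475 kW = 475 W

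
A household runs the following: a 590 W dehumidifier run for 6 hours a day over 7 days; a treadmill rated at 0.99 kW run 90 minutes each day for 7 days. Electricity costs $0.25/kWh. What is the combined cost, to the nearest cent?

dehumidifier: Runtime = 6 h/day × 7 days = 42 h
dehumidifier: 0.59 kW × 42 h = 24.78 kWh
treadmill: Runtime = 90 min × 7 = 630 min = 10.5 h
treadmill: 0.99 kW × 10.5 h = 10.395 kWh
Total energy = 35.175 kWh
Cost = 35.175 × $0.25 = $8.79

$8.79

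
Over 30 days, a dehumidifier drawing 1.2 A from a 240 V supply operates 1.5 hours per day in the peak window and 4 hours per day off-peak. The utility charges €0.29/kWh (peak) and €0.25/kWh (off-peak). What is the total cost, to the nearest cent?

Power = 1.2 A × 240 V = 288 W = 0.288 kW
Peak energy = 0.288 kW × 1.5 h × 30 = 12.96 kWh
Off-peak energy = 0.288 kW × 4 h × 30 = 34.56 kWh
Cost = 12.96 × €0.29 + 34.56 × €0.25 = €3.7584 + €8.64 = €12.40

€12.40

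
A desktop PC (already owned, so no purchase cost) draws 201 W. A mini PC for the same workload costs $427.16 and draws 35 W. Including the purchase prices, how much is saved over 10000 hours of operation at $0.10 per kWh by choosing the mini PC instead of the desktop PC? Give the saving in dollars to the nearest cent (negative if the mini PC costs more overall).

-$261.16

desktop PC: $0.00 + (201/1000) kW × 10000 h × $0.10 = $0.00 + $201 = $201
mini PC: $427.16 + (35/1000) kW × 10000 h × $0.10 = $427.16 + $35 = $462.16
Saving = $201 − $462.16 = −$261.16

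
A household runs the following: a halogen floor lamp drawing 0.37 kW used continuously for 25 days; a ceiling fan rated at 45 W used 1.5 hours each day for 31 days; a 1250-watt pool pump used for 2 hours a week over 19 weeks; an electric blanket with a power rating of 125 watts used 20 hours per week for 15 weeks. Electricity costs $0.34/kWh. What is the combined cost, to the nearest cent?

halogen floor lamp: Runtime = 24 h × 25 = 600 h
halogen floor lamp: 0.37 kW × 600 h = 222 kWh
ceiling fan: Runtime = 1.5 h/day × 31 days = 46.5 h
ceiling fan: 0.045 kW × 46.5 h = 2.0925 kWh
pool pump: Runtime = 2 h/week × 19 weeks = 38 h
pool pump: 1.25 kW × 38 h = 47.5 kWh
electric blanket: Runtime = 20 h/week × 15 weeks = 300 h
electric blanket: 0.125 kW × 300 h = 37.5 kWh
Total energy = 309.0925 kWh
Cost = 309.0925 × $0.34 = $105.09

$105.09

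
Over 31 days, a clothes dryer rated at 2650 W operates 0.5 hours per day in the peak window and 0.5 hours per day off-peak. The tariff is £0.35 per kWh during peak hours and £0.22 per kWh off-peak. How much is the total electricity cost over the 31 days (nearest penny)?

Peak energy = 2.65 kW × 0.5 h × 31 = 41.075 kWh
Off-peak energy = 2.65 kW × 0.5 h × 31 = 41.075 kWh
Cost = 41.075 × £0.35 + 41.075 × £0.22 = £14.37625 + £9.0365 = £23.41

£23.41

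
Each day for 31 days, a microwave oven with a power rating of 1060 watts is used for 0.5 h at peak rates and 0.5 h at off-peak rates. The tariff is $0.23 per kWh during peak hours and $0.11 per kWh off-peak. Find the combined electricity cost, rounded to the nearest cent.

$5.59

Peak energy = 1.06 kW × 0.5 h × 31 = 16.43 kWh
Off-peak energy = 1.06 kW × 0.5 h × 31 = 16.43 kWh
Cost = 16.43 × $0.23 + 16.43 × $0.11 = $3.7789 + $1.8073 = $5.59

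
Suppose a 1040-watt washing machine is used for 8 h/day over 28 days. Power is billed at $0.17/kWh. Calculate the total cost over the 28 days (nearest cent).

$39.60

Runtime = 8 h/day × 28 days = 224 h
Energy = 1.04 kW × 224 h = 232.96 kWh
Cost = 232.96 kWh × $0.17/kWh = $39.60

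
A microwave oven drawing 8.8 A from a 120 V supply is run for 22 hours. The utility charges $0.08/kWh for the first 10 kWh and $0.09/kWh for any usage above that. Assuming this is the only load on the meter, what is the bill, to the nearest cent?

Power = 8.8 A × 120 V = 1056 W = 1.056 kW
Energy = 1.056 kW × 22 h = 23.232 kWh
Tier 1 (0–10 kWh): 10 × $0.08 = $0.8
Above 10 kWh: 13.232 × $0.09 = $1.19088
Bill = $1.99

$1.99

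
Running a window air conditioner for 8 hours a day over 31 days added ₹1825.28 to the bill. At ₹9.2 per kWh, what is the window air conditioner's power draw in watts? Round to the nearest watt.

800 W

Energy = ₹1825.28 ÷ ₹9.2/kWh = 198.4 kWh
Runtime = 8 h/day × 31 days = 248 h
Power = 198.4 kWh ÷ 248 h = 0.8 kW = 800 W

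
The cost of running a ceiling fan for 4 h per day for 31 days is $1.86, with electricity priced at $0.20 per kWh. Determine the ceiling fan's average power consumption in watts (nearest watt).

Energy = $1.86 ÷ $0.20/kWh = 9.3 kWh
Runtime = 4 h/day × 31 days = 124 h
Power = 9.3 kWh ÷ 124 h = 0.075 kW = 75 W

75 W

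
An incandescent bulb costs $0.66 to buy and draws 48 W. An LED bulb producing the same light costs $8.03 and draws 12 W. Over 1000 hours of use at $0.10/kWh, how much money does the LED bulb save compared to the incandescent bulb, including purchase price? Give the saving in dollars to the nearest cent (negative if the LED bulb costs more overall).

-$3.77

incandescent bulb: $0.66 + (48/1000) kW × 1000 h × $0.10 = $0.66 + $4.8 = $5.46
LED bulb: $8.03 + (12/1000) kW × 1000 h × $0.10 = $8.03 + $1.2 = $9.23
Saving = $5.46 − $9.23 = −$3.77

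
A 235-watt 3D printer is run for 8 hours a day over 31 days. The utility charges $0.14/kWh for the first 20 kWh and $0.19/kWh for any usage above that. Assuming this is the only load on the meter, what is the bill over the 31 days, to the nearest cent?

Runtime = 8 h/day × 31 days = 248 h
Energy = 0.235 kW × 248 h = 58.28 kWh
Tier 1 (0–20 kWh): 20 × $0.14 = $2.8
Above 20 kWh: 38.28 × $0.19 = $7.2732
Bill = $10.07

$10.07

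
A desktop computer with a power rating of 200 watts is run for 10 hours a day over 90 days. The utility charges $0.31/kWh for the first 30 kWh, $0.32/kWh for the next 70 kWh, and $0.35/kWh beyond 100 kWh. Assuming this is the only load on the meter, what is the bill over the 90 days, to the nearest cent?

$59.70

Runtime = 10 h/day × 90 days = 900 h
Energy = 0.2 kW × 900 h = 180 kWh
Tier 1 (0–30 kWh): 30 × $0.31 = $9.3
Tier 2 (30–100 kWh): 70 × $0.32 = $22.4
Above 100 kWh: 80 × $0.35 = $28
Bill = $59.70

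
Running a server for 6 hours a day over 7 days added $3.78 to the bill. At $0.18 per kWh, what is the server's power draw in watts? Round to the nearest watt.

Energy = $3.78 ÷ $0.18/kWh = 21 kWh
Runtime = 6 h/day × 7 days = 42 h
Power = 21 kWh ÷ 42 h = 0.5 kW = 500 W

500 W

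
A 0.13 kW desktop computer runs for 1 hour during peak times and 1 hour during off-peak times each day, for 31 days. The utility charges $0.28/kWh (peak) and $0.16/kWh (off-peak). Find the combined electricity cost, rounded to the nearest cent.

$1.77

Peak energy = 0.13 kW × 1 h × 31 = 4.03 kWh
Off-peak energy = 0.13 kW × 1 h × 31 = 4.03 kWh
Cost = 4.03 × $0.28 + 4.03 × $0.16 = $1.1284 + $0.6448 = $1.77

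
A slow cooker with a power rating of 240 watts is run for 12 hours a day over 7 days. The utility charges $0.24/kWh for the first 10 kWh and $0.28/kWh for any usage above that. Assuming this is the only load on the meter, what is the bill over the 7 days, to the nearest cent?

Runtime = 12 h/day × 7 days = 84 h
Energy = 0.24 kW × 84 h = 20.16 kWh
Tier 1 (0–10 kWh): 10 × $0.24 = $2.4
Above 10 kWh: 10.16 × $0.28 = $2.8448
Bill = $5.24

$5.24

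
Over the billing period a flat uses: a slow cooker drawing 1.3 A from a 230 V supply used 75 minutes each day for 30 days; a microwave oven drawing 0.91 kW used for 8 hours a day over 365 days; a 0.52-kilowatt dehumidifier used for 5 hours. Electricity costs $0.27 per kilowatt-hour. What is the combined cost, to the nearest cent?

slow cooker: Power = 1.3 A × 230 V = 299 W = 0.299 kW
slow cooker: Runtime = 75 min × 30 = 2250 min = 37.5 h
slow cooker: 0.299 kW × 37.5 h = 11.2125 kWh
microwave oven: Runtime = 8 h/day × 365 days = 2920 h
microwave oven: 0.91 kW × 2920 h = 2657.2 kWh
dehumidifier: 0.52 kW × 5 h = 2.6 kWh
Total energy = 2671.0125 kWh
Cost = 2671.0125 × $0.27 = $721.17

$721.17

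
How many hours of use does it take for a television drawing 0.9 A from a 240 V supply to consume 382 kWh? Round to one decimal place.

1768.5 h

Power = 0.9 A × 240 V = 216 W = 0.216 kW
Hours = 382 kWh ÷ 0.216 kW = 1768.5 h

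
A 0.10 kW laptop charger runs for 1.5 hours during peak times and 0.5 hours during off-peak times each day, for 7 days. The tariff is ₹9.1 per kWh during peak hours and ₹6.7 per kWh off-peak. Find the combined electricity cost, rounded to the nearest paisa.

Peak energy = 0.1 kW × 1.5 h × 7 = 1.05 kWh
Off-peak energy = 0.1 kW × 0.5 h × 7 = 0.35 kWh
Cost = 1.05 × ₹9.1 + 0.35 × ₹6.7 = ₹9.555 + ₹2.345 = ₹11.90

₹11.90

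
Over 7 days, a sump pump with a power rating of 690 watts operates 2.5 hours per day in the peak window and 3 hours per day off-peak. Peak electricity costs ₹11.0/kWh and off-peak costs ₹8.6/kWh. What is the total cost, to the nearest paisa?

₹257.44

Peak energy = 0.69 kW × 2.5 h × 7 = 12.075 kWh
Off-peak energy = 0.69 kW × 3 h × 7 = 14.49 kWh
Cost = 12.075 × ₹11.0 + 14.49 × ₹8.6 = ₹132.825 + ₹124.614 = ₹257.44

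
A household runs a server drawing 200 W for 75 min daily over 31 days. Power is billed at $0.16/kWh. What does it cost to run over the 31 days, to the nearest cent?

Runtime = 75 min × 31 = 2325 min = 38.75 h
Energy = 0.2 kW × 38.75 h = 7.75 kWh
Cost = 7.75 kWh × $0.16/kWh = $1.24

$1.24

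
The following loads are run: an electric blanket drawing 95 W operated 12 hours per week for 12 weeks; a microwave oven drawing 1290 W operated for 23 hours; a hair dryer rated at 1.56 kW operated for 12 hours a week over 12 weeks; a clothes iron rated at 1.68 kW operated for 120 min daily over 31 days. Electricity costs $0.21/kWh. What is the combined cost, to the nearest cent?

electric blanket: Runtime = 12 h/week × 12 weeks = 144 h
electric blanket: 0.095 kW × 144 h = 13.68 kWh
microwave oven: 1.29 kW × 23 h = 29.67 kWh
hair dryer: Runtime = 12 h/week × 12 weeks = 144 h
hair dryer: 1.56 kW × 144 h = 224.64 kWh
clothes iron: Runtime = 120 min × 31 = 3720 min = 62 h
clothes iron: 1.68 kW × 62 h = 104.16 kWh
Total energy = 372.15 kWh
Cost = 372.15 × $0.21 = $78.15

$78.15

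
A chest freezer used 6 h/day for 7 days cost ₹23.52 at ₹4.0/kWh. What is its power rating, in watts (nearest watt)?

140 W

Energy = ₹23.52 ÷ ₹4.0/kWh = 5.88 kWh
Runtime = 6 h/day × 7 days = 42 h
Power = 5.88 kWh ÷ 42 h = 0.14 kW = 140 W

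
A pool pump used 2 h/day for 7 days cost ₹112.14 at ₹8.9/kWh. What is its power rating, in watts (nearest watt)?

900 W

Energy = ₹112.14 ÷ ₹8.9/kWh = 12.6 kWh
Runtime = 2 h/day × 7 days = 14 h
Power = 12.6 kWh ÷ 14 h = 0.9 kW = 900 W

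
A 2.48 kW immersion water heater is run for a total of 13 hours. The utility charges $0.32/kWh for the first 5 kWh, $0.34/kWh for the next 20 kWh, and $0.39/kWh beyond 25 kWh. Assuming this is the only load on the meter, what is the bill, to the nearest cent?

$11.22

Energy = 2.48 kW × 13 h = 32.24 kWh
Tier 1 (0–5 kWh): 5 × $0.32 = $1.6
Tier 2 (5–25 kWh): 20 × $0.34 = $6.8
Above 25 kWh: 7.24 × $0.39 = $2.8236
Bill = $11.22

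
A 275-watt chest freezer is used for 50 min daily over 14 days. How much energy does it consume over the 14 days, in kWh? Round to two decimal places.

Runtime = 50 min × 14 = 700 min = 11.666666… h
Energy = 0.275 kW × 11.666666… h = 3.208333… kWh ≈ 3.21 kWh

3.21 kWh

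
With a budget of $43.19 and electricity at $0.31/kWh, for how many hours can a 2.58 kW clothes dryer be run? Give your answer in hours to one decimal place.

Energy available = $43.19 ÷ $0.31/kWh = 139.3226 kWh
Hours = 139.3226 kWh ÷ 2.58 kW = 54.0 h

54.0 h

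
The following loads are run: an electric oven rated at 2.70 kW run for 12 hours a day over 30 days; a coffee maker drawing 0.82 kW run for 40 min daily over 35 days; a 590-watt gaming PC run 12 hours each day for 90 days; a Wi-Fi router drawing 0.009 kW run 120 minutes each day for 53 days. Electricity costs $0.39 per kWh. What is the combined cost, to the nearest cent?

$635.42

electric oven: Runtime = 12 h/day × 30 days = 360 h
electric oven: 2.7 kW × 360 h = 972 kWh
coffee maker: Runtime = 40 min × 35 = 1400 min = 23.333333… h
coffee maker: 0.82 kW × 23.333333… h = 19.133333… kWh
gaming PC: Runtime = 12 h/day × 90 days = 1080 h
gaming PC: 0.59 kW × 1080 h = 637.2 kWh
Wi-Fi router: Runtime = 120 min × 53 = 6360 min = 106 h
Wi-Fi router: 0.009 kW × 106 h = 0.954 kWh
Total energy = 1629.287333… kWh
Cost = 1629.287333… × $0.39 = $635.42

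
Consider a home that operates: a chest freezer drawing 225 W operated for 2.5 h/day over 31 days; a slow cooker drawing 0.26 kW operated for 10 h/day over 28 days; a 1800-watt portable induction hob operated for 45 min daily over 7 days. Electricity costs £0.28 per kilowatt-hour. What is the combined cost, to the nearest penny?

chest freezer: Runtime = 2.5 h/day × 31 days = 77.5 h
chest freezer: 0.225 kW × 77.5 h = 17.4375 kWh
slow cooker: Runtime = 10 h/day × 28 days = 280 h
slow cooker: 0.26 kW × 280 h = 72.8 kWh
portable induction hob: Runtime = 45 min × 7 = 315 min = 5.25 h
portable induction hob: 1.8 kW × 5.25 h = 9.45 kWh
Total energy = 99.6875 kWh
Cost = 99.6875 × £0.28 = £27.91

£27.91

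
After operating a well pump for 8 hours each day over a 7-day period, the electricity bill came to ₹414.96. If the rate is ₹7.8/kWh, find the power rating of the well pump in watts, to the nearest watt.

Energy = ₹414.96 ÷ ₹7.8/kWh = 53.2 kWh
Runtime = 8 h/day × 7 days = 56 h
Power = 53.2 kWh ÷ 56 h = 0.95 kW = 950 W

950 W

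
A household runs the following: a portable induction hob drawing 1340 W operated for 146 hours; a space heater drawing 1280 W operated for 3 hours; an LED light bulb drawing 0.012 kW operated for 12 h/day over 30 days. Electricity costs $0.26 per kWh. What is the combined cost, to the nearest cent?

$52.99

portable induction hob: 1.34 kW × 146 h = 195.64 kWh
space heater: 1.28 kW × 3 h = 3.84 kWh
LED light bulb: Runtime = 12 h/day × 30 days = 360 h
LED light bulb: 0.012 kW × 360 h = 4.32 kWh
Total energy = 203.8 kWh
Cost = 203.8 × $0.26 = $52.99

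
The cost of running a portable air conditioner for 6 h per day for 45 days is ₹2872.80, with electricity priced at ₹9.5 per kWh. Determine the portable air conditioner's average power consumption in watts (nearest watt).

1120 W

Energy = ₹2872.80 ÷ ₹9.5/kWh = 302.4 kWh
Runtime = 6 h/day × 45 days = 270 h
Power = 302.4 kWh ÷ 270 h = 1.12 kW = 1120 W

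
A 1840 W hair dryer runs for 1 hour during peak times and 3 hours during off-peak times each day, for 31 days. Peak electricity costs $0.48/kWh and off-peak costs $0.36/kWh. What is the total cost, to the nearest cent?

Peak energy = 1.84 kW × 1 h × 31 = 57.04 kWh
Off-peak energy = 1.84 kW × 3 h × 31 = 171.12 kWh
Cost = 57.04 × $0.48 + 171.12 × $0.36 = $27.3792 + $61.6032 = $88.98

$88.98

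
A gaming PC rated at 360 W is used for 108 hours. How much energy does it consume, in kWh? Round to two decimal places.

Energy = 0.36 kW × 108 h = 38.88 kWh

38.88 kWh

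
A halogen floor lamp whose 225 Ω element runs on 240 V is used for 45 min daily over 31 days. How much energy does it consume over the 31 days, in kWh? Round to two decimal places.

Power = V²/R = 240²/225 = 256 W = 0.256 kW
Runtime = 45 min × 31 = 1395 min = 23.25 h
Energy = 0.256 kW × 23.25 h = 5.952 kWh ≈ 5.95 kWh

5.95 kWh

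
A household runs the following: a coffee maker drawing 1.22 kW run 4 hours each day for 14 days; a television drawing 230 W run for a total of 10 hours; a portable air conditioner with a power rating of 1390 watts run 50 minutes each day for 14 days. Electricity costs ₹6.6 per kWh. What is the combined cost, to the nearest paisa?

coffee maker: Runtime = 4 h/day × 14 days = 56 h
coffee maker: 1.22 kW × 56 h = 68.32 kWh
television: 0.23 kW × 10 h = 2.3 kWh
portable air conditioner: Runtime = 50 min × 14 = 700 min = 11.666666… h
portable air conditioner: 1.39 kW × 11.666666… h = 16.216666… kWh
Total energy = 86.836666… kWh
Cost = 86.836666… × ₹6.6 = ₹573.12

₹573.12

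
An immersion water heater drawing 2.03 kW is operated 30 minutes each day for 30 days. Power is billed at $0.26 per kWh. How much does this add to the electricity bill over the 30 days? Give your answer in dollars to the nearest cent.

$7.92

Runtime = 30 min × 30 = 900 min = 15 h
Energy = 2.03 kW × 15 h = 30.45 kWh
Cost = 30.45 kWh × $0.26/kWh = $7.92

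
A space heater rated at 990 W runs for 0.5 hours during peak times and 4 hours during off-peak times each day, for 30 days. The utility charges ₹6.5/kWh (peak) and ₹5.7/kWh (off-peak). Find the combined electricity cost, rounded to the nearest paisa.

Peak energy = 0.99 kW × 0.5 h × 30 = 14.85 kWh
Off-peak energy = 0.99 kW × 4 h × 30 = 118.8 kWh
Cost = 14.85 × ₹6.5 + 118.8 × ₹5.7 = ₹96.525 + ₹677.16 = ₹773.69

₹773.69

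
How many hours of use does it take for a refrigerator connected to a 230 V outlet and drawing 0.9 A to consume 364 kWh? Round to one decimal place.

1758.5 h

Power = 0.9 A × 230 V = 207 W = 0.207 kW
Hours = 364 kWh ÷ 0.207 kW = 1758.5 h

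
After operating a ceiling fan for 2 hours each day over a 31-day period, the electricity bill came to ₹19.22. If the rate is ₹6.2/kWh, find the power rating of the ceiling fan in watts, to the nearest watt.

50 W

Energy = ₹19.22 ÷ ₹6.2/kWh = 3.1 kWh
Runtime = 2 h/day × 31 days = 62 h
Power = 3.1 kWh ÷ 62 h = 0.05 kW = 50 W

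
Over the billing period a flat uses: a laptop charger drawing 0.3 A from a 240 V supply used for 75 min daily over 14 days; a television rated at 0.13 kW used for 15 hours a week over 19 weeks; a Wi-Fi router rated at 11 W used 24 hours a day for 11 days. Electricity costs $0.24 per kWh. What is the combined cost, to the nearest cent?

$9.89

laptop charger: Power = 0.3 A × 240 V = 72 W = 0.072 kW
laptop charger: Runtime = 75 min × 14 = 1050 min = 17.5 h
laptop charger: 0.072 kW × 17.5 h = 1.26 kWh
television: Runtime = 15 h/week × 19 weeks = 285 h
television: 0.13 kW × 285 h = 37.05 kWh
Wi-Fi router: Runtime = 24 h × 11 = 264 h
Wi-Fi router: 0.011 kW × 264 h = 2.904 kWh
Total energy = 41.214 kWh
Cost = 41.214 × $0.24 = $9.89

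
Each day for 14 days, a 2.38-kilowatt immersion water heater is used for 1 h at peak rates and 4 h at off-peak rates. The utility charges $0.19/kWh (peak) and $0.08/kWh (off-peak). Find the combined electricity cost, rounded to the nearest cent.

Peak energy = 2.38 kW × 1 h × 14 = 33.32 kWh
Off-peak energy = 2.38 kW × 4 h × 14 = 133.28 kWh
Cost = 33.32 × $0.19 + 133.28 × $0.08 = $6.3308 + $10.6624 = $16.99

$16.99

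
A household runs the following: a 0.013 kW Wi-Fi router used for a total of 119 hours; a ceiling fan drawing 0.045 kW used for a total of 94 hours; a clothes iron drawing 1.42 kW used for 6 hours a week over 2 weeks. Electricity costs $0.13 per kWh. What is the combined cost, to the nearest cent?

Wi-Fi router: 0.013 kW × 119 h = 1.547 kWh
ceiling fan: 0.045 kW × 94 h = 4.23 kWh
clothes iron: Runtime = 6 h/week × 2 weeks = 12 h
clothes iron: 1.42 kW × 12 h = 17.04 kWh
Total energy = 22.817 kWh
Cost = 22.817 × $0.13 = $2.97

$2.97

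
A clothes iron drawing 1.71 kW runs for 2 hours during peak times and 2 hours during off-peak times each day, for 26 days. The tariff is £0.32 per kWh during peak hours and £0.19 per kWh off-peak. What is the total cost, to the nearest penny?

Peak energy = 1.71 kW × 2 h × 26 = 88.92 kWh
Off-peak energy = 1.71 kW × 2 h × 26 = 88.92 kWh
Cost = 88.92 × £0.32 + 88.92 × £0.19 = £28.4544 + £16.8948 = £45.35

£45.35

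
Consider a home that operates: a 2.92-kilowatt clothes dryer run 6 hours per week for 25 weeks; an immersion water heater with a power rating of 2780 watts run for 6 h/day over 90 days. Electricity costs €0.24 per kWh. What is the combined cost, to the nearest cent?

clothes dryer: Runtime = 6 h/week × 25 weeks = 150 h
clothes dryer: 2.92 kW × 150 h = 438 kWh
immersion water heater: Runtime = 6 h/day × 90 days = 540 h
immersion water heater: 2.78 kW × 540 h = 1501.2 kWh
Total energy = 1939.2 kWh
Cost = 1939.2 × €0.24 = €465.41

€465.41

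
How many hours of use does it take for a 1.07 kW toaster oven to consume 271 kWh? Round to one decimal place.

Hours = 271 kWh ÷ 1.07 kW = 253.3 h

253.3 h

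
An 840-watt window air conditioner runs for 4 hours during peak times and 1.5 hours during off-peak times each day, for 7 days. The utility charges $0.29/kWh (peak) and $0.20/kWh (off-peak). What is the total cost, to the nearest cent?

Peak energy = 0.84 kW × 4 h × 7 = 23.52 kWh
Off-peak energy = 0.84 kW × 1.5 h × 7 = 8.82 kWh
Cost = 23.52 × $0.29 + 8.82 × $0.20 = $6.8208 + $1.764 = $8.58

$8.58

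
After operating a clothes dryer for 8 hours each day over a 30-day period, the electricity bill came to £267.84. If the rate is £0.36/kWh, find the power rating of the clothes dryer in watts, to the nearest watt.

3100 W

Energy = £267.84 ÷ £0.36/kWh = 744 kWh
Runtime = 8 h/day × 30 days = 240 h
Power = 744 kWh ÷ 240 h = 3.1 kW = 3100 W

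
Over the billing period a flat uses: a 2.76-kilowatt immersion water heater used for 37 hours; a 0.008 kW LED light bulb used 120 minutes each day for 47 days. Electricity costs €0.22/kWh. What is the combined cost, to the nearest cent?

immersion water heater: 2.76 kW × 37 h = 102.12 kWh
LED light bulb: Runtime = 120 min × 47 = 5640 min = 94 h
LED light bulb: 0.008 kW × 94 h = 0.752 kWh
Total energy = 102.872 kWh
Cost = 102.872 × €0.22 = €22.63

€22.63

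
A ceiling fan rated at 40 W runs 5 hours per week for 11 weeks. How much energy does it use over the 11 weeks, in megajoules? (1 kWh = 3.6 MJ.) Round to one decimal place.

7.9 MJ

Runtime = 5 h/week × 11 weeks = 55 h
Energy = 0.04 kW × 55 h = 2.2 kWh
= 2.2 × 3.6 MJ = 7.9 MJ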